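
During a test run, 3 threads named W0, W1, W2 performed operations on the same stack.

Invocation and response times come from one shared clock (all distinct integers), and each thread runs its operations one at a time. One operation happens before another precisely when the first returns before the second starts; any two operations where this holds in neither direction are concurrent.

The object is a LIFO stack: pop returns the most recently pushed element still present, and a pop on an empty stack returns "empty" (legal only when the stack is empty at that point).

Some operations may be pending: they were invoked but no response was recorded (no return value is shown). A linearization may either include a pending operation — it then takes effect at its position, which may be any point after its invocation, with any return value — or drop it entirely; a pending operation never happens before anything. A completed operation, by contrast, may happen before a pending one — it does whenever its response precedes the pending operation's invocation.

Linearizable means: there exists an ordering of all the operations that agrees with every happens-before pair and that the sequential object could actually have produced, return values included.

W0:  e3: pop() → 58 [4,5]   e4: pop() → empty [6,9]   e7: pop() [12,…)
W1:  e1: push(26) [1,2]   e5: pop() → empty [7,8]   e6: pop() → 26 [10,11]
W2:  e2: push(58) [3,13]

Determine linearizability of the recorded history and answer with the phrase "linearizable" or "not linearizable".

not linearizable

events 1..8 are fine; event 9 — the response of e4 at time 9 — makes the prefix non-linearizable
2 orders of the 4 completed stack ops respect real time; none is legal
include/drop combinations of the 1 pending operation (e2) were all tried; none helps
sample order e1, e3, e4, e5 (pending dropped) stalls at step 2 — e3 pop() → 58 has no legal effect
sample order e1, e3, e5, e4 (pending dropped) stalls at step 2 — e3 pop() → 58 has no legal effect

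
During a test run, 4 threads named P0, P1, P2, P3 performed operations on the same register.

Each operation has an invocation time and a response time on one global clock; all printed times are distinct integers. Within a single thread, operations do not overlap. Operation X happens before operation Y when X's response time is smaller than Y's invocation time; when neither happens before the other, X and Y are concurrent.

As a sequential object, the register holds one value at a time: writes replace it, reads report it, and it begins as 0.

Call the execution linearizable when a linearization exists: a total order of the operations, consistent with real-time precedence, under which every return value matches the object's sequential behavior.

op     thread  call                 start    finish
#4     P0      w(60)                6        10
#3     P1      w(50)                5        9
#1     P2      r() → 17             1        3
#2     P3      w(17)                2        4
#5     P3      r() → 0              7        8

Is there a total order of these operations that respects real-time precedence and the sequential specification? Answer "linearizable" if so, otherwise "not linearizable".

not linearizable

already the first 8 events (up to #5's response at time 8) admit no linearization; the first 7 still do
the 3 completed operations admit 2 real-time orders; each fails the register replay
no escape via the 2 pending operations (#3, #4): every completion choice fails
take #1, #2, #5 (pending dropped): step 1 already fails, because #1 r() → 17 cannot occur there
take #2, #1, #5 (pending dropped): step 3 already fails, because #5 r() → 0 cannot occur there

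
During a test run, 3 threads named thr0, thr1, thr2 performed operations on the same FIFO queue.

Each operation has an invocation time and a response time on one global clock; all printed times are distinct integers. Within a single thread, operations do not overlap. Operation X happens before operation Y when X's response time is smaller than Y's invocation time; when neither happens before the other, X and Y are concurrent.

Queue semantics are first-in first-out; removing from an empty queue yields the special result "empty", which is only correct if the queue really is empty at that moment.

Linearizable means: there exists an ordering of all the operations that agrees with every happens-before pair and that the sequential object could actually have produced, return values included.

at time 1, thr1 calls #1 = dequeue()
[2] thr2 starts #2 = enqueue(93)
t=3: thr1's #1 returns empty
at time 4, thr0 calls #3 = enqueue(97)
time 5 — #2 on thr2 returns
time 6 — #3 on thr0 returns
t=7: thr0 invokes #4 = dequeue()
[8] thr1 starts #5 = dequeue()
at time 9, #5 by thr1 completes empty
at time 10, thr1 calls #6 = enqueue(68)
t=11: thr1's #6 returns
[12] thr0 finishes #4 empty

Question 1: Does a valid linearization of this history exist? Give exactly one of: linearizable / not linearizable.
events 1..8 are fine; event 9 — the response of #5 at time 9 — makes the prefix non-linearizable
no legal order exists: 3 real-time-consistent candidates over 4 completed FIFO queue operations, all rejected
no completion choice of the 1 pending operation (#4) rescues it — every subset was tried
for example #1, #2, #3, #5 (pending dropped) fails at step 4: #5 dequeue() → empty is not legal there
for example #1, #3, #2, #5 (pending dropped) fails at step 4: #5 dequeue() → empty is not legal there

not linearizable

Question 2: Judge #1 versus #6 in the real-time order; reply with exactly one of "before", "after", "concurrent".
#1 spans [1,3], #6 spans [10,11]
resp(#1)=3 < inv(#6)=10

before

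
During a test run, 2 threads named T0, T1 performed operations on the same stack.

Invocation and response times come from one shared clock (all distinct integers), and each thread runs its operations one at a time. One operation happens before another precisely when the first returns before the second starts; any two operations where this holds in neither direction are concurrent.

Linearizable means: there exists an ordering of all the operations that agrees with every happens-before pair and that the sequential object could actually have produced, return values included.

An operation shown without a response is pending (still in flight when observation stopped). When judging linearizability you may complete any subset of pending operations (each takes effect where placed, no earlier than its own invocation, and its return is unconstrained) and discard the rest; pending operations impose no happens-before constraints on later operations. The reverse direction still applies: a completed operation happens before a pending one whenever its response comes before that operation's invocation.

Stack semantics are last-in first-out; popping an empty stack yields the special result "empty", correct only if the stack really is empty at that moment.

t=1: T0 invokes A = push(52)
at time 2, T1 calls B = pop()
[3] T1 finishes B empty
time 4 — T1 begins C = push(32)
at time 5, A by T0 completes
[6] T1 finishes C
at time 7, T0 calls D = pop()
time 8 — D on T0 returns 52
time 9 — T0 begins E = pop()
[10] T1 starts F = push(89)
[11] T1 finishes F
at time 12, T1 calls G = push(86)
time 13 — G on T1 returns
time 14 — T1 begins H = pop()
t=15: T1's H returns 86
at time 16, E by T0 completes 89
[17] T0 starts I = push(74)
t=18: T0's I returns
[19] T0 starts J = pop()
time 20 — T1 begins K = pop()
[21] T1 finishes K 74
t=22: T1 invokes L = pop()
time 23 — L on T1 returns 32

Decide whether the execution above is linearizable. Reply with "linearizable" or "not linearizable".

linearizable

witness order: B, C, A, D, F, E, G, H, I, K, L
step 1: B pop() → empty — stack <>
step 2: C push(32) — stack <32>
step 3: A push(52) — stack <32,52>
step 4: D pop() → 52 — stack <32>
step 5: F push(89) — stack <32,89>
step 6: E pop() → 89 — stack <32>
step 7: G push(86) — stack <32,86>
step 8: H pop() → 86 — stack <32>
step 9: I push(74) — stack <32,74>
step 10: K pop() → 74 — stack <32>
step 11: L pop() → 32 — stack <>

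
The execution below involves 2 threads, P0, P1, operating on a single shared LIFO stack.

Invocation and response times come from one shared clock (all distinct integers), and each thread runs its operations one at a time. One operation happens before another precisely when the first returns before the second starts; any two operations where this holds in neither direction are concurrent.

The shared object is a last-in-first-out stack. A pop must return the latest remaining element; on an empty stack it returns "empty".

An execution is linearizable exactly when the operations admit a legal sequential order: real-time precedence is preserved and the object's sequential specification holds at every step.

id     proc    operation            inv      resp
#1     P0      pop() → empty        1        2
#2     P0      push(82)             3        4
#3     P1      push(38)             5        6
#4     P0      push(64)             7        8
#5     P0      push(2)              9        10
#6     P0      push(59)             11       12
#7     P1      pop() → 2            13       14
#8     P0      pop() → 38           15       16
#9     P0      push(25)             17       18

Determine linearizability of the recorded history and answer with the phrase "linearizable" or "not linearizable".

prefix check: 1..13 passes, 1..14 fails once #7's time-14 response joins
exactly one order of the 7 completed ops respects real time; the LIFO stack replay fails
e.g. #1, #2, #3, #4, #5, #6, #7: illegal at step 7, since #7 pop() → 2 cannot apply there

not linearizable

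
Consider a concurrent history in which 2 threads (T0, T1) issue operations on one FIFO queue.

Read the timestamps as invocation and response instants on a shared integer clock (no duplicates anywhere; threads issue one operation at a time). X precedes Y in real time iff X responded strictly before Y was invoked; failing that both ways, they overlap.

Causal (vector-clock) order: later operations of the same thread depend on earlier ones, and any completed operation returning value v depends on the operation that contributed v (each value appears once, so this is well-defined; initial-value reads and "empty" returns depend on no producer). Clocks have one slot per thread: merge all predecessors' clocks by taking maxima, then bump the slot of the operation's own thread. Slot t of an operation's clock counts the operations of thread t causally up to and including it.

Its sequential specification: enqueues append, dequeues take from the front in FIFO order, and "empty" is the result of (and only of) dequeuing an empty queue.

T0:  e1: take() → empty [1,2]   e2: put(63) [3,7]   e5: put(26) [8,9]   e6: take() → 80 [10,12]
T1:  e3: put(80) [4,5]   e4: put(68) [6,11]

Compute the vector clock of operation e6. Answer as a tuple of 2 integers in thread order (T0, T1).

(4, 1)

VC(e3, invoked at 4): no causal predecessors; +1 on T1 → (0, 1)
VC(e1, invoked at 1): no causal predecessors; +1 on T0 → (1, 0)
merge at e4 (invoked 6): VC(e3)=(0, 1), own-thread bump on T1 → (0, 2)
merge at e2 (invoked 3): VC(e1)=(1, 0), own-thread bump on T0 → (2, 0)
merge at e5 (invoked 8): VC(e2)=(2, 0), own-thread bump on T0 → (3, 0)
merge at e6 (invoked 10): VC(e3)=(0, 1), VC(e5)=(3, 0), own-thread bump on T0 → (4, 1)
target: VC(e6) = (4, 1)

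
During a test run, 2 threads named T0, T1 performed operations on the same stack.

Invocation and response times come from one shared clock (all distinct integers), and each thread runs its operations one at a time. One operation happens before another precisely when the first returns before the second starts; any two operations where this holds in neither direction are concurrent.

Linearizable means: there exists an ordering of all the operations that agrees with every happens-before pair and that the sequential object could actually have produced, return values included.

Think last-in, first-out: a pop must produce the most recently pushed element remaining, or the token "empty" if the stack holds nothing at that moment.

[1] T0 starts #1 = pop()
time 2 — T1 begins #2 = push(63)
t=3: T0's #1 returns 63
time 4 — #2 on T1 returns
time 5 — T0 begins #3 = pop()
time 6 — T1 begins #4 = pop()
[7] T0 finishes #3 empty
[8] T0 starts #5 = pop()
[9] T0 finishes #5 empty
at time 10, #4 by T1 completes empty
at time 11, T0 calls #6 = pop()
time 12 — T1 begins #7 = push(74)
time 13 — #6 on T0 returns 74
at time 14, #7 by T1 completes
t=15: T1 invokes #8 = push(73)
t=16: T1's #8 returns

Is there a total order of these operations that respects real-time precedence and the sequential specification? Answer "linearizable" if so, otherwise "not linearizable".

one valid linearization: #2, #1, #3, #4, #5, #7, #6, #8
after step 1 (#2 push(63)): stack <63>
after step 2 (#1 pop() → 63): stack <>
after step 3 (#3 pop() → empty): stack <>
after step 4 (#4 pop() → empty): stack <>
after step 5 (#5 pop() → empty): stack <>
after step 6 (#7 push(74)): stack <74>
after step 7 (#6 pop() → 74): stack <>
after step 8 (#8 push(73)): stack <73>

linearizable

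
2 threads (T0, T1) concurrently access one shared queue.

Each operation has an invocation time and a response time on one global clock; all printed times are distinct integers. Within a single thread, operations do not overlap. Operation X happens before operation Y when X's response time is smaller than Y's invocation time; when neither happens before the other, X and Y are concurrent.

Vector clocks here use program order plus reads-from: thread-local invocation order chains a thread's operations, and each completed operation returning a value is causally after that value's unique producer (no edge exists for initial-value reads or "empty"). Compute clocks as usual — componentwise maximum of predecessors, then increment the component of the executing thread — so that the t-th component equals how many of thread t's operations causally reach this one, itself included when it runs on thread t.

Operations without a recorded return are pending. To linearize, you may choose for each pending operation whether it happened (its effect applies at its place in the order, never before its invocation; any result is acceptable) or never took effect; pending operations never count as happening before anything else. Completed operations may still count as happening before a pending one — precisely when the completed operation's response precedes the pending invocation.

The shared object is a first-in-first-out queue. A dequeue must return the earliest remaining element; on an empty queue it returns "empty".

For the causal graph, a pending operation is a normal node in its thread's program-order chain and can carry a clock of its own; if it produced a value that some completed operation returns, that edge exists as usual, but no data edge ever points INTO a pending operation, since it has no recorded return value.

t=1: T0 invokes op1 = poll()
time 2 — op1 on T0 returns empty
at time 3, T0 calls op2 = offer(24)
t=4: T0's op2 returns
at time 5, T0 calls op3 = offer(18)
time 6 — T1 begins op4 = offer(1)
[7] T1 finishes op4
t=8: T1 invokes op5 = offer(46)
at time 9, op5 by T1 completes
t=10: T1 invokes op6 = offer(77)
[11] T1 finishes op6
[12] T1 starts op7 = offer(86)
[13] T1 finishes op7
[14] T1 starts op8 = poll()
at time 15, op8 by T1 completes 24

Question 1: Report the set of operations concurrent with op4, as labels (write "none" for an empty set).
op4 spans [6,7]; an op avoiding the whole window 6..7 is ordered, any other is concurrent
op1 [1,2]: before
op2 [3,4]: before
op3 [5,…): concurrent
op5 [8,9]: after
op6 [10,11]: after
op7 [12,13]: after
op8 [14,15]: after

op3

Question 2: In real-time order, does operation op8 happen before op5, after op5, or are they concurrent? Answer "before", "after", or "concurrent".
op8 spans [14,15], op5 spans [8,9]
resp(op5)=9 < inv(op8)=14

after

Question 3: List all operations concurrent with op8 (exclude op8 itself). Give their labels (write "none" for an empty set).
op8 runs from 14 to 15; window-overlapping ops are concurrent
op1 [1,2]: before
op2 [3,4]: before
op3 [5,…): concurrent
op4 [6,7]: before
op5 [8,9]: before
op6 [10,11]: before
op7 [12,13]: before

op3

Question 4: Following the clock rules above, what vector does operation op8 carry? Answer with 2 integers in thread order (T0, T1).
root op op4, invoked 6: fresh clock plus T1's own tick → (0, 1)
root op op1, invoked 1: fresh clock plus T0's own tick → (1, 0)
from VC(op4)=(0, 1), op5 (invoked 8) maxes components and bumps T1 → (0, 2)
from VC(op1)=(1, 0), op2 (invoked 3) maxes components and bumps T0 → (2, 0)
from VC(op5)=(0, 2), op6 (invoked 10) maxes components and bumps T1 → (0, 3)
from VC(op2)=(2, 0), op3 (invoked 5) maxes components and bumps T0 → (3, 0)
from VC(op6)=(0, 3), op7 (invoked 12) maxes components and bumps T1 → (0, 4)
from VC(op2)=(2, 0), VC(op7)=(0, 4), op8 (invoked 14) maxes components and bumps T1 → (2, 5)
target: VC(op8) = (2, 5)

(2, 5)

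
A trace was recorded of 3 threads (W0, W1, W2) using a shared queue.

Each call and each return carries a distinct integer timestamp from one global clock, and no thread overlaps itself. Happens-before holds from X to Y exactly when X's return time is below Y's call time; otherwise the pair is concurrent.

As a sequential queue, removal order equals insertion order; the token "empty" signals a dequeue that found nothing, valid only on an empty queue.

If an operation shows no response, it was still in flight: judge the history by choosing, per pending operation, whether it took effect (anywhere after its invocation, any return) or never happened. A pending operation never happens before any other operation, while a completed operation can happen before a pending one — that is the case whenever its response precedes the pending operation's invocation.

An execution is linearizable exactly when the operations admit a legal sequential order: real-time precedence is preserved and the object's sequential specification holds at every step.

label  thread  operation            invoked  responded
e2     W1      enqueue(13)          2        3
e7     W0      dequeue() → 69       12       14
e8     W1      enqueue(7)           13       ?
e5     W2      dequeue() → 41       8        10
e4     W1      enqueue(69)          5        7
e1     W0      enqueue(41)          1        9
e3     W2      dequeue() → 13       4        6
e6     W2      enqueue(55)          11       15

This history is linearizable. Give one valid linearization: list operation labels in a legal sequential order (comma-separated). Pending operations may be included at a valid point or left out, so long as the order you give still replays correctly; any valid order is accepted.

e2, e1, e3, e4, e5, e6, e7

step 1: e2 enqueue(13) — queue <13>
step 2: e1 enqueue(41) — queue <13,41>
step 3: e3 dequeue() → 13 — queue <41>
step 4: e4 enqueue(69) — queue <41,69>
step 5: e5 dequeue() → 41 — queue <69>
step 6: e6 enqueue(55) — queue <69,55>
step 7: e7 dequeue() → 69 — queue <55>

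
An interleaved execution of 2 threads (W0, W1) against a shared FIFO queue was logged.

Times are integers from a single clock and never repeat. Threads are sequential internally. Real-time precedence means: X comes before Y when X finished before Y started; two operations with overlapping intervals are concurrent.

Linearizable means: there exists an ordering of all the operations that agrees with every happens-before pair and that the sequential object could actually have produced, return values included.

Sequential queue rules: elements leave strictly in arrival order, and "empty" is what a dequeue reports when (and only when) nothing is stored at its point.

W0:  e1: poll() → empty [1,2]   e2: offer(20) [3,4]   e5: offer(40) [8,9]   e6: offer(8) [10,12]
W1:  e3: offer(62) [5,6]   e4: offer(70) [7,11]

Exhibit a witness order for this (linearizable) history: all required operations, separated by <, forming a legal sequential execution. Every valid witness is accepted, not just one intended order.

e1 < e2 < e3 < e4 < e5 < e6

after step 1 (e1 poll() → empty): queue <>
after step 2 (e2 offer(20)): queue <20>
after step 3 (e3 offer(62)): queue <20,62>
after step 4 (e4 offer(70)): queue <20,62,70>
after step 5 (e5 offer(40)): queue <20,62,70,40>
after step 6 (e6 offer(8)): queue <20,62,70,40,8>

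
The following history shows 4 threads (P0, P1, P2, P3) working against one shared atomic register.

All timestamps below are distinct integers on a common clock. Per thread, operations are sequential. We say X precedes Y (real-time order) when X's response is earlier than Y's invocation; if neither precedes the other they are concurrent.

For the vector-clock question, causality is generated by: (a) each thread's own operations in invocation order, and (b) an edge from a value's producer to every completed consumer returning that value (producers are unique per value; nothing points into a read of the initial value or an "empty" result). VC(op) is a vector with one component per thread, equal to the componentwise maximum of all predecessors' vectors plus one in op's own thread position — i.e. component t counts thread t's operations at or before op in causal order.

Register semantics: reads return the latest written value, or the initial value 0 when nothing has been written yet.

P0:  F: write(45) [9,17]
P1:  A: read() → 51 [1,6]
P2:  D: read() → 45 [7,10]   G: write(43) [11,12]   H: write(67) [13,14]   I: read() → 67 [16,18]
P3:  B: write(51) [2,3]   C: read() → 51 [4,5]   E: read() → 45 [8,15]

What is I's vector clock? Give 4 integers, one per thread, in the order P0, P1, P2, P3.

(1, 0, 4, 0)

B, invoked 2, has no incoming edges; only P3's bump applies → (0, 0, 0, 1)
F, invoked 9, has no incoming edges; only P0's bump applies → (1, 0, 0, 0)
VC(C, invoked at 4): max of VC(B)=(0, 0, 0, 1), then +1 on thread P3 → (0, 0, 0, 2)
VC(A, invoked at 1): max of VC(B)=(0, 0, 0, 1), then +1 on thread P1 → (0, 1, 0, 1)
VC(D, invoked at 7): max of VC(F)=(1, 0, 0, 0), then +1 on thread P2 → (1, 0, 1, 0)
VC(G, invoked at 11): max of VC(D)=(1, 0, 1, 0), then +1 on thread P2 → (1, 0, 2, 0)
VC(E, invoked at 8): max of VC(C)=(0, 0, 0, 2), VC(F)=(1, 0, 0, 0), then +1 on thread P3 → (1, 0, 0, 3)
VC(H, invoked at 13): max of VC(G)=(1, 0, 2, 0), then +1 on thread P2 → (1, 0, 3, 0)
VC(I, invoked at 16): max of VC(H)=(1, 0, 3, 0), then +1 on thread P2 → (1, 0, 4, 0)
target: VC(I) = (1, 0, 4, 0)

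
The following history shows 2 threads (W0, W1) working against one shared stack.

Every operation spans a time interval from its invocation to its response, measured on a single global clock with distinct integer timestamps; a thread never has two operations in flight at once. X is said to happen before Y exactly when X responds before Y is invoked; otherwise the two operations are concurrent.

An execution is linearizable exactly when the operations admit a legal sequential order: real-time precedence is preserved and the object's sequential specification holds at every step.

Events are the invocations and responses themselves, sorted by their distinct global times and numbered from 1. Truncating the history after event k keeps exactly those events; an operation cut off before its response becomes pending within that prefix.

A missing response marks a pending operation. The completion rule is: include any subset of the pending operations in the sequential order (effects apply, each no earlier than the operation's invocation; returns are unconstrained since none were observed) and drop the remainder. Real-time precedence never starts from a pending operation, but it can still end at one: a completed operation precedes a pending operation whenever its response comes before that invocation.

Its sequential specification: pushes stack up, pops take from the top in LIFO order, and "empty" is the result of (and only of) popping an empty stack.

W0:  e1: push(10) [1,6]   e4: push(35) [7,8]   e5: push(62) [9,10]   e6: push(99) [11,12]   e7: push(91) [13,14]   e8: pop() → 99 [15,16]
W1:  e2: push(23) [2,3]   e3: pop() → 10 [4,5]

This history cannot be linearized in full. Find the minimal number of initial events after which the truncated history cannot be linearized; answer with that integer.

16

a valid linearization of events 1..15 exists, for instance e2, e1, e3, e4, e5, e6, e7:
step 1: e2 push(23) — stack <23>
step 2: e1 push(10) — stack <23,10>
step 3: e3 pop() → 10 — stack <23>
step 4: e4 push(35) — stack <23,35>
step 5: e5 push(62) — stack <23,35,62>
step 6: e6 push(99) — stack <23,35,62,99>
step 7: e7 push(91) — stack <23,35,62,99,91>
with event 16 included (e8 responding at time 16), all real-time-consistent orders fail
e.g. e1, e2, e3, e4, e5, e6, e7, e8: illegal at step 3, since e3 pop() → 10 cannot apply there
e.g. e2, e1, e3, e4, e5, e6, e7, e8: illegal at step 8, since e8 pop() → 99 cannot apply there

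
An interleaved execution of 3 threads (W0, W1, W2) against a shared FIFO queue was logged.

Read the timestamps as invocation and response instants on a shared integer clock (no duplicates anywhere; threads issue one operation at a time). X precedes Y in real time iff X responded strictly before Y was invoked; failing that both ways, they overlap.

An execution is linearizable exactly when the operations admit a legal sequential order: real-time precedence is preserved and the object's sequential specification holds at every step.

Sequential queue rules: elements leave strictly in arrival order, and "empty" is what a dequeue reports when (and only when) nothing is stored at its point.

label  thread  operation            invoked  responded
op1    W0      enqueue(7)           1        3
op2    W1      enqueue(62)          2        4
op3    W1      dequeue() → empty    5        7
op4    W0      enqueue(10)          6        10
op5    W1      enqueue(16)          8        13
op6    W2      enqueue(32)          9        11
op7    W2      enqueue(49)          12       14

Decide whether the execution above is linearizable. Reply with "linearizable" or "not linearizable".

not linearizable

events 1..6 are fine; event 7 — the response of op3 at time 7 — makes the prefix non-linearizable
2 orders of the 3 completed FIFO queue ops respect real time; none is legal
every completion of the 1 pending operation (op4) was checked; none linearizes
one such order, op1, op2, op3 (pending dropped), breaks at step 3 where op3 dequeue() → empty is illegal
one such order, op2, op1, op3 (pending dropped), breaks at step 3 where op3 dequeue() → empty is illegal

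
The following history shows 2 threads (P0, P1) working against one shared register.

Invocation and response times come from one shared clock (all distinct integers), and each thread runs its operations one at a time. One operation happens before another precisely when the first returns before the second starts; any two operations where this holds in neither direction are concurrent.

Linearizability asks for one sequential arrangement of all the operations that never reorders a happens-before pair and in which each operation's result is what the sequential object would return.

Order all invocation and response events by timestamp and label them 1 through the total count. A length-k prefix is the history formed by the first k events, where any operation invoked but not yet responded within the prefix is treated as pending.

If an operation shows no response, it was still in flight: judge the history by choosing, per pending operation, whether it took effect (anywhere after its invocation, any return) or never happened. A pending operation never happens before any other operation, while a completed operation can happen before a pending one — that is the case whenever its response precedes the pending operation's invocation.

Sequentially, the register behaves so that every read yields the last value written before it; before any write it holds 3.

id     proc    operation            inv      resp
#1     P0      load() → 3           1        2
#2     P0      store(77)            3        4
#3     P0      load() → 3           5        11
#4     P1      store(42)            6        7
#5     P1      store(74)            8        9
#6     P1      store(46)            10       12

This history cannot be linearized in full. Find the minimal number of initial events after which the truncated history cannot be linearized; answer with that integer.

one valid order for events 1..10 is #1, #2, #3, #4, #5:
1. #1 load() → 3, leaving value 3
2. #2 store(77), leaving value 77
3. #3 load() (pending, included), leaving value 77
4. #4 store(42), leaving value 42
5. #5 store(74), leaving value 74
once event 11 joins (#3's response, time 11), exhaustive search finds no witness
completion choices over the 1 pending operation (#6) were checked; none helps
take #1, #2, #3, #4, #5 (pending dropped): step 3 already fails, because #3 load() → 3 cannot occur there
take #1, #2, #4, #3, #5 (pending dropped): step 4 already fails, because #3 load() → 3 cannot occur there

11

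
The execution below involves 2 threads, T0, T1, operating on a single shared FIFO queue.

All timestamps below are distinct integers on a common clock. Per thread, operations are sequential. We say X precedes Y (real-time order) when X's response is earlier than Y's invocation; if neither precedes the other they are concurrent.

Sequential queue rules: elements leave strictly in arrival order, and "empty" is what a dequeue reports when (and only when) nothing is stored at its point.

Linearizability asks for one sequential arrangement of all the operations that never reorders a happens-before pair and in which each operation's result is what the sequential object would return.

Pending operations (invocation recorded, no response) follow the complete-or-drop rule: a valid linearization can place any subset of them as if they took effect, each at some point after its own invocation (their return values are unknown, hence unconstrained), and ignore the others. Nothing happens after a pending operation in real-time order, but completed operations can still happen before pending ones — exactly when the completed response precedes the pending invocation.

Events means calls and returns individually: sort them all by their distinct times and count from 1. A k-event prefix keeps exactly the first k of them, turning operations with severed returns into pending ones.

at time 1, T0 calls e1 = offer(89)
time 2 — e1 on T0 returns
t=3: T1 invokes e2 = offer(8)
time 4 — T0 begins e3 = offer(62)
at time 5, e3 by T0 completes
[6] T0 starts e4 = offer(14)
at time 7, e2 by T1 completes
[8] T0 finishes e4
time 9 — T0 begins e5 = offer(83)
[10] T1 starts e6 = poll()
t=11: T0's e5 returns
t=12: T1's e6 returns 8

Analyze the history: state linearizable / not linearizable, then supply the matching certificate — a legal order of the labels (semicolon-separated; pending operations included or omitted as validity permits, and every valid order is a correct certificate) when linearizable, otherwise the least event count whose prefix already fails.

cut after 11 events: linearizable; cut after 12 events (e6 responds, time 12): not linearizable
real-time-consistent orders of the 6 completed operations: 6 — all fail the FIFO queue replay
sample order e1, e2, e3, e4, e5, e6 stalls at step 6 — e6 poll() → 8 has no legal effect
sample order e1, e2, e3, e4, e6, e5 stalls at step 5 — e6 poll() → 8 has no legal effect

not linearizable — minimal violating prefix: 12 events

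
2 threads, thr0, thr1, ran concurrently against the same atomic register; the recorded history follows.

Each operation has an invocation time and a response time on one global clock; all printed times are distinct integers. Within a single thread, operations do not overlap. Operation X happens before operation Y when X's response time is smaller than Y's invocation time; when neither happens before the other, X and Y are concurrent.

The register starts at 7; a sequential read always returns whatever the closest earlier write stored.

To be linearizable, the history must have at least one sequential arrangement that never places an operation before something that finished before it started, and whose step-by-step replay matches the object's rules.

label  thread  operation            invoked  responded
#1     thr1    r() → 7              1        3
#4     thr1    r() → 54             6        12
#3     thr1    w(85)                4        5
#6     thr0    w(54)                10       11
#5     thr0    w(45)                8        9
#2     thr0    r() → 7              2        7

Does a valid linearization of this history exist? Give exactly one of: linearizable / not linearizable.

linearizable

witness order: #1, #2, #3, #5, #6, #4
after step 1 (#1 r() → 7): value 7
after step 2 (#2 r() → 7): value 7
after step 3 (#3 w(85)): value 85
after step 4 (#5 w(45)): value 45
after step 5 (#6 w(54)): value 54
after step 6 (#4 r() → 54): value 54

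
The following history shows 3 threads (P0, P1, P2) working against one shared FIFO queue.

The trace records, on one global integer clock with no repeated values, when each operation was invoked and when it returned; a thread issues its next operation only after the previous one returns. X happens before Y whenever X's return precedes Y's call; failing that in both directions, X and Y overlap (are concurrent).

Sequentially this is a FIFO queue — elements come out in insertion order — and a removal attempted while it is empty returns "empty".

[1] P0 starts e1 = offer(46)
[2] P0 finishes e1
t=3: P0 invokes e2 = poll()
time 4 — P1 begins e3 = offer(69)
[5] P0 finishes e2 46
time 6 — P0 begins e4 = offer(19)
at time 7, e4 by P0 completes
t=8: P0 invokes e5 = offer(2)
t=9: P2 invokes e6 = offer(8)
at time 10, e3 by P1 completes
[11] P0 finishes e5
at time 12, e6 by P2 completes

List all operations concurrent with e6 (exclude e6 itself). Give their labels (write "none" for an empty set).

e3, e5

e6 spans [9,12]: anything still running between times 9 and 12 counts as concurrent
e1 [1,2]: before
e2 [3,5]: before
e3 [4,10]: concurrent
e4 [6,7]: before
e5 [8,11]: concurrent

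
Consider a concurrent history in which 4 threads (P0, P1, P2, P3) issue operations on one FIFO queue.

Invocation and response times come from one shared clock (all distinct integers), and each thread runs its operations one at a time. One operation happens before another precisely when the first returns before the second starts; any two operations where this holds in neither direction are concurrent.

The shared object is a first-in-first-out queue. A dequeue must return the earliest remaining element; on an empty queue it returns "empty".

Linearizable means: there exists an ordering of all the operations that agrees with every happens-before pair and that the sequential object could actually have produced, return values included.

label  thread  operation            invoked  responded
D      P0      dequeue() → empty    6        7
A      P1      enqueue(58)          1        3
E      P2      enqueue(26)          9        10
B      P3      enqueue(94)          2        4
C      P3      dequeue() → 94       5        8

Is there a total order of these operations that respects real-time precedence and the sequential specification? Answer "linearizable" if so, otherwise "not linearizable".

not linearizable

already the first 7 events (up to D's response at time 7) admit no linearization; the first 6 still do
no legal order exists: 2 real-time-consistent candidates over 3 completed FIFO queue operations, all rejected
every completion of the 1 pending operation (C) was checked; none linearizes
e.g. A, B, D (pending dropped): illegal at step 3, since D dequeue() → empty cannot apply there
e.g. B, A, D (pending dropped): illegal at step 3, since D dequeue() → empty cannot apply there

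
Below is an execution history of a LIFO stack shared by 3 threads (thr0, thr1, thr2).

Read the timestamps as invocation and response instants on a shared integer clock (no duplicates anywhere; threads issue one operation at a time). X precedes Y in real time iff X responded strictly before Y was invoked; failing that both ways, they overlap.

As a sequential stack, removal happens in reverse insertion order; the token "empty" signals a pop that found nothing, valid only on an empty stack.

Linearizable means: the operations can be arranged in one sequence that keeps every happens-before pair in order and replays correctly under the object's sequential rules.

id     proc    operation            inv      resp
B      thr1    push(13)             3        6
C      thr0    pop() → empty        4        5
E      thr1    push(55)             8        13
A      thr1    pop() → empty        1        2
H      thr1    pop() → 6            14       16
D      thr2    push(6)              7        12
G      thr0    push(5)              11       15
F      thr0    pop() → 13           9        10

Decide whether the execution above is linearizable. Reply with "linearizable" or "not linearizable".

witness order: A, C, B, F, E, D, H, G
step 1: A pop() → empty — stack <>
step 2: C pop() → empty — stack <>
step 3: B push(13) — stack <13>
step 4: F pop() → 13 — stack <>
step 5: E push(55) — stack <55>
step 6: D push(6) — stack <55,6>
step 7: H pop() → 6 — stack <55>
step 8: G push(5) — stack <55,5>

linearizable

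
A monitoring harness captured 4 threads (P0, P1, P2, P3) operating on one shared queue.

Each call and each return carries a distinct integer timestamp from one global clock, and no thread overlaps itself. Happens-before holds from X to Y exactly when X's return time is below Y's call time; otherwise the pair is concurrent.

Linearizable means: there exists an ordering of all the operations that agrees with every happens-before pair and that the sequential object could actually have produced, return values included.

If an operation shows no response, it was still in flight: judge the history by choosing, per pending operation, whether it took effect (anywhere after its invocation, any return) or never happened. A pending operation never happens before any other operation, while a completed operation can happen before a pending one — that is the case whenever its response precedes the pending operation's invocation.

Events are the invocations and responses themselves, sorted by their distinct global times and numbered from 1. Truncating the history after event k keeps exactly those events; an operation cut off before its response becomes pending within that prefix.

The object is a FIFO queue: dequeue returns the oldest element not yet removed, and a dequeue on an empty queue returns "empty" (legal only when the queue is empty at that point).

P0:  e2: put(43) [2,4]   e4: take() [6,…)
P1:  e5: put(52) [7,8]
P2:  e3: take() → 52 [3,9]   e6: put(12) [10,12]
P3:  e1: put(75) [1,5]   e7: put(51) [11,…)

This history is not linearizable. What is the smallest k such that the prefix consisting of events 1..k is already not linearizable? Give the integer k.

a valid linearization of events 1..8 exists, for instance e1, e2, e3, e4, e5:
step 1: e1 put(75) — queue <75>
step 2: e2 put(43) — queue <75,43>
step 3: e3 take() (pending, included) — queue <43>
step 4: e4 take() (pending, included) — queue <>
step 5: e5 put(52) — queue <52>
adding event 9 (e3 responds at 9) leaves no legal real-time order
completion choices over the 1 pending operation (e4) were checked; none helps
for example e1, e2, e3, e5 (pending dropped) fails at step 3: e3 take() → 52 is not legal there
for example e1, e2, e5, e3 (pending dropped) fails at step 4: e3 take() → 52 is not legal there

9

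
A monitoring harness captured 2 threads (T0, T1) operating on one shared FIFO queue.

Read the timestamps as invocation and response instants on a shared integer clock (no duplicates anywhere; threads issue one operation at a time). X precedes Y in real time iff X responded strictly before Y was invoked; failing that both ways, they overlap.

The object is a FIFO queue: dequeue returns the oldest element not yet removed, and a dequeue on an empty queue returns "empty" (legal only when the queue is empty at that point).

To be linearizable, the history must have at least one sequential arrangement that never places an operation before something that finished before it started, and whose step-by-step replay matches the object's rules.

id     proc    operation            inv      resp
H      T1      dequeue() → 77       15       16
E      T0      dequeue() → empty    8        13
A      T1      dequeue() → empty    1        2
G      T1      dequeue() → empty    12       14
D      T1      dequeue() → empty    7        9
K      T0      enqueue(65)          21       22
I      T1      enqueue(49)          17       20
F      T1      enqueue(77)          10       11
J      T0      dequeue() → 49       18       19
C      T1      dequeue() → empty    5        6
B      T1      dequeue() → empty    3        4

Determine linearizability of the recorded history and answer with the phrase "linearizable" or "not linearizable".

not linearizable

prefix check: 1..13 passes, 1..14 fails once G's time-14 response joins
real-time-consistent orders of the 7 completed operations: 4 — all fail the FIFO queue replay
for example A, B, C, D, E, F, G fails at step 7: G dequeue() → empty is not legal there
for example A, B, C, D, F, E, G fails at step 6: E dequeue() → empty is not legal there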